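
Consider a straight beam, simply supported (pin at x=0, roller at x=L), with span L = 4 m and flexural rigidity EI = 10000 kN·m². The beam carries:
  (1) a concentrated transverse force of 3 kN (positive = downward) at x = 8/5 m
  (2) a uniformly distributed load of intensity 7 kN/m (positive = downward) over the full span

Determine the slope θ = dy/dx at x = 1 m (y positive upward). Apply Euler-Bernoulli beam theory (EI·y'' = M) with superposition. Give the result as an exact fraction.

Load 1 — point force P=3 kN at a=8/5 m (b=L-a=12/5):
  θ_1 = -Pb(L²-b²-3x²)/(6LEI)  [x≤a] = -3·(12/5)·(4²-(12/5)²-3·1²)/(6·4·10000) = -543/2500000 rad
Load 2 — uniform load w=7 kN/m over full span:
  θ_2 = -w(L³-6Lx²+4x³)/(24EI) = -7·(4³-6·4·1²+4·1³)/(24·10000) = -77/60000 rad
Superposition: θ = Σ θ_i = -5627/3750000 rad ≈ -0.001501 rad

θ(1) = -5627/3750000 rad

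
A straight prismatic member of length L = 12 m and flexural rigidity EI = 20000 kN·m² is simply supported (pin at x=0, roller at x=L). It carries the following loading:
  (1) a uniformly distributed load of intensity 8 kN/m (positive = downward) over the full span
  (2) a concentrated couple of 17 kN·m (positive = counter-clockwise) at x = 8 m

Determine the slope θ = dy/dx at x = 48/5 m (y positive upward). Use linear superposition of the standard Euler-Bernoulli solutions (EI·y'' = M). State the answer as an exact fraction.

θ(48/5) = 44213/1875000 rad

Load 1 — uniform load w=8 kN/m over full span:
  θ_1 = -w(L³-6Lx²+4x³)/(24EI) = -8·(12³-6·12·(48/5)²+4·(48/5)³)/(24·20000) = 1782/78125 rad
Load 2 — applied couple M₀=17 kN·m at a=8 m (b=L-a=4):
  θ_2 = (M₀x²/(2L)-M₀(x-a)+C₁)/EI  [x>a] with C₁=M₀(3b²-L²)/(6L)=-68/3 = (17·(48/5)²/(2·12)-17·((48/5)-8)+(-68/3))/20000 = 289/375000 rad
Superposition: θ = Σ θ_i = 44213/1875000 rad ≈ 0.023580 rad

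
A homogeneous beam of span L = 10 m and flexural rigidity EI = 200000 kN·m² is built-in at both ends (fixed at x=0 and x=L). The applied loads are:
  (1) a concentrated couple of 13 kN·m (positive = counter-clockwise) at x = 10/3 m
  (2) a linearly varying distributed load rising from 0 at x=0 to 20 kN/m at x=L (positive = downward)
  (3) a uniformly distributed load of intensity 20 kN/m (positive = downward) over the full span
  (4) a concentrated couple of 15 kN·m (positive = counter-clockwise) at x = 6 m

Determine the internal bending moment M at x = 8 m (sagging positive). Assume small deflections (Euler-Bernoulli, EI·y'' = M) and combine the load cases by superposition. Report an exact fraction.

Load 1 — applied couple M₀=13 kN·m at a=10/3 m (b=L-a=20/3):
  M_1 = R_Ax - M_A - M₀  [x>a] with R_A=26/15, M_A=0 = (26/15)·8 - 0 - 13 = 13/15 kN·m
Load 2 — triangular load w₀=20 kN/m (0→w₀ over full span):
  M_2 = 3w₀Lx/20 - w₀L²/30 - w₀x³/(6L) = 3·20·10·8/20 - 20·10²/30 - 20·8³/(6·10) = 8/3 kN·m
Load 3 — uniform load w=20 kN/m over full span:
  M_3 = wLx/2 - wL²/12 - wx²/2 = 20·10·8/2 - 20·10²/12 - 20·8²/2 = -20/3 kN·m
Load 4 — applied couple M₀=15 kN·m at a=6 m (b=L-a=4):
  M_4 = R_Ax - M_A - M₀  [x>a] with R_A=54/25, M_A=24/5 = (54/25)·8 - (24/5) - 15 = -63/25 kN·m
Superposition: M = Σ M_i = -424/75 kN·m ≈ -5.653333 kN·m

M(8) = -424/75 kN·m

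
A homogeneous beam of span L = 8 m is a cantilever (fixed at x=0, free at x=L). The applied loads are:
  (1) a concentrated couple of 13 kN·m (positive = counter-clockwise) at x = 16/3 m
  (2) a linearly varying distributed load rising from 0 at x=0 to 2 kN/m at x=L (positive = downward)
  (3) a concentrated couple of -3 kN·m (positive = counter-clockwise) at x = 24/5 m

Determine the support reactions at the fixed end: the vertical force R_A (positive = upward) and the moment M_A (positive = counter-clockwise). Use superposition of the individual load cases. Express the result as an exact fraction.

R_A = 8 kN, M_A = 98/3 kN·m

Load 1 — applied couple M₀=13 kN·m at a=16/3 m (b=L-a=8/3):
  R_A = 0 kN
  M_A = -M₀ = -13 kN·m
Load 2 — triangular load w₀=2 kN/m (0→w₀ over full span):
  R_A = w₀L/2 = 2·8/2 = 8 kN
  M_A = w₀L²/3 = 2·8²/3 = 128/3 kN·m
Load 3 — applied couple M₀=-3 kN·m at a=24/5 m (b=L-a=16/5):
  R_A = 0 kN
  M_A = -M₀ = -(-3) = 3 kN·m
Superposition: R_A = 8 kN, M_A = 98/3 kN·m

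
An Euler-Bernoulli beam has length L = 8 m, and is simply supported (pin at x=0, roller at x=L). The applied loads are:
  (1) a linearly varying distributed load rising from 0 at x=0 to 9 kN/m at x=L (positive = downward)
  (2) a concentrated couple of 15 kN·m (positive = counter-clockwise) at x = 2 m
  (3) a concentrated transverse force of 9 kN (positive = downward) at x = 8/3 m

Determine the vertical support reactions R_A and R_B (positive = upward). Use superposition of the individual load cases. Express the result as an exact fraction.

Load 1 — triangular load w₀=9 kN/m (0→w₀ over full span):
  R_A = w₀L/6 = 9·8/6 = 12 kN
  R_B = w₀L/3 = 9·8/3 = 24 kN
Load 2 — applied couple M₀=15 kN·m at a=2 m (b=L-a=6):
  R_A = M₀/L = 15/8 kN
  R_B = -M₀/L = -15/8 kN
Load 3 — point force P=9 kN at a=8/3 m (b=L-a=16/3):
  R_A = Pb/L = 9·(16/3)/8 = 6 kN
  R_B = Pa/L = 9·(8/3)/8 = 3 kN
Superposition: R_A = 159/8 kN, R_B = 201/8 kN

R_A = 159/8 kN, R_B = 201/8 kN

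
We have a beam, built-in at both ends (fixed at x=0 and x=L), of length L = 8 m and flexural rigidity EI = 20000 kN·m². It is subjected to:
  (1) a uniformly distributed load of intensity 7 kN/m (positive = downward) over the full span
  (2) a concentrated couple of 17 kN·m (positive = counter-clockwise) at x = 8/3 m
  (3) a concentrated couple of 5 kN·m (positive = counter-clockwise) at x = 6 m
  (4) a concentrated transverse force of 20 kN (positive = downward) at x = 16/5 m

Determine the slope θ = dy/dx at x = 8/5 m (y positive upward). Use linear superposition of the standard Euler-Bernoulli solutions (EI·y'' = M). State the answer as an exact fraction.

Load 1 — uniform load w=7 kN/m over full span:
  θ_1 = -wx(L-x)(L-2x)/(12EI) = -7·(8/5)·(8-(8/5))·(8-2·(8/5))/(12·20000) = -112/78125 rad
Load 2 — applied couple M₀=17 kN·m at a=8/3 m (b=L-a=16/3):
  θ_2 = (R_Ax²/2 - M_Ax)/EI  [x≤a] with R_A=17/6, M_A=0 = ((17/6)·(8/5)²/2 - 0·(8/5))/20000 = 17/93750 rad
Load 3 — applied couple M₀=5 kN·m at a=6 m (b=L-a=2):
  θ_3 = (R_Ax²/2 - M_Ax)/EI  [x≤a] with R_A=45/64, M_A=25/16 = ((45/64)·(8/5)²/2 - (25/16)·(8/5))/20000 = -1/12500 rad
Load 4 — point force P=20 kN at a=16/5 m (b=L-a=24/5):
  θ_4 = -Pb²x(2aL-(3a+b)x)/(2L³EI)  [x≤a] = -20·(24/5)²·(8/5)·(2·(16/5)·8-(3·(16/5)+(24/5))·(8/5))/(2·8³·20000) = -396/390625 rad
Superposition: θ = Σ θ_i = -10997/4687500 rad ≈ -0.002346 rad

θ(8/5) = -10997/4687500 rad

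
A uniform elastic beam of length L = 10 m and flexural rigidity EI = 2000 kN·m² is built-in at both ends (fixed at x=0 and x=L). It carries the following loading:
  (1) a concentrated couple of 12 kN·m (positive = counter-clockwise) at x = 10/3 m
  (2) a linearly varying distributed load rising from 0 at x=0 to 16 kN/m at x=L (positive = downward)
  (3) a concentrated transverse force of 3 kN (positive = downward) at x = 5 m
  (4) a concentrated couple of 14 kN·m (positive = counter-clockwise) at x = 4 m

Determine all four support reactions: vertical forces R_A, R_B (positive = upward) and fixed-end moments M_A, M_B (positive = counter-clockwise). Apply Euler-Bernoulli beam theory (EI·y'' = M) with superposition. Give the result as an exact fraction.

R_A = 7279/250 kN, M_A = 17629/300 kN·m, R_B = 13471/250 kN, M_B = -7527/100 kN·m

Load 1 — applied couple M₀=12 kN·m at a=10/3 m (b=L-a=20/3):
  R_A = 6M₀ab/L³ = 6·12·(10/3)·(20/3)/10³ = 8/5 kN
  M_A = M₀b(2a-b)/L² = 12·(20/3)·(2·(10/3)-(20/3))/10² = 0 kN·m
  R_B = -6M₀ab/L³ = -6·12·(10/3)·(20/3)/10³ = -8/5 kN
  M_B = M₀a(2b-a)/L² = 12·(10/3)·(2·(20/3)-(10/3))/10² = 4 kN·m
Load 2 — triangular load w₀=16 kN/m (0→w₀ over full span):
  R_A = 3w₀L/20 = 3·16·10/20 = 24 kN
  M_A = w₀L²/30 = 16·10²/30 = 160/3 kN·m
  R_B = 7w₀L/20 = 7·16·10/20 = 56 kN
  M_B = -w₀L²/20 = -16·10²/20 = -80 kN·m
Load 3 — point force P=3 kN at a=5 m (b=L-a=5):
  R_A = Pb²(3a+b)/L³ = 3·5²·(3·5+5)/10³ = 3/2 kN
  M_A = Pab²/L² = 3·5·5²/10² = 15/4 kN·m
  R_B = Pa²(a+3b)/L³ = 3·5²·(5+3·5)/10³ = 3/2 kN
  M_B = -Pa²b/L² = -3·5²·5/10² = -15/4 kN·m
Load 4 — applied couple M₀=14 kN·m at a=4 m (b=L-a=6):
  R_A = 6M₀ab/L³ = 6·14·4·6/10³ = 252/125 kN
  M_A = M₀b(2a-b)/L² = 14·6·(2·4-6)/10² = 42/25 kN·m
  R_B = -6M₀ab/L³ = -6·14·4·6/10³ = -252/125 kN
  M_B = M₀a(2b-a)/L² = 14·4·(2·6-4)/10² = 112/25 kN·m
Superposition: R_A = 7279/250 kN, M_A = 17629/300 kN·m, R_B = 13471/250 kN, M_B = -7527/100 kN·m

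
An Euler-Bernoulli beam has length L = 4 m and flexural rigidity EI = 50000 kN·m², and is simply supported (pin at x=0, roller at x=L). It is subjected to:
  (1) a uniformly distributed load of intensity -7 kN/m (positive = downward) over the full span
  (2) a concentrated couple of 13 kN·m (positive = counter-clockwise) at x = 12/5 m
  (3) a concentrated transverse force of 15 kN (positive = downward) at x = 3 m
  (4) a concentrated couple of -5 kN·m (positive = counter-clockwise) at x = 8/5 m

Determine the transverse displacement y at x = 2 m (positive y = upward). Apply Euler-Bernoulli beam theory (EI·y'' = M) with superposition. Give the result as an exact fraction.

y(2) = 931/15000000 m

Load 1 — uniform load w=-7 kN/m over full span:
  y_1 = -wx(L³-2Lx²+x³)/(24EI) = -(-7)·2·(4³-2·4·2²+2³)/(24·50000) = 7/15000 m
Load 2 — applied couple M₀=13 kN·m at a=12/5 m (b=L-a=8/5):
  y_2 = (M₀x³/(6L)+C₁x)/EI  [x≤a] with C₁=M₀(3b²-L²)/(6L)=-338/75 = (13·2³/(6·4)+(-338/75)·2)/50000 = -117/1250000 m
Load 3 — point force P=15 kN at a=3 m (b=L-a=1):
  y_3 = -Pbx(L²-b²-x²)/(6LEI)  [x≤a] = -15·1·2·(4²-1²-2²)/(6·4·50000) = -11/40000 m
Load 4 — applied couple M₀=-5 kN·m at a=8/5 m (b=L-a=12/5):
  y_4 = (M₀x³/(6L)-M₀(x-a)²/2+C₁x)/EI  [x>a] with C₁=M₀(3b²-L²)/(6L)=-4/15 = ((-5)·2³/(6·4)-(-5)·(2-(8/5))²/2+(-4/15)·2)/50000 = -9/250000 m
Superposition: y = Σ y_i = 931/15000000 m ≈ 0.000062 m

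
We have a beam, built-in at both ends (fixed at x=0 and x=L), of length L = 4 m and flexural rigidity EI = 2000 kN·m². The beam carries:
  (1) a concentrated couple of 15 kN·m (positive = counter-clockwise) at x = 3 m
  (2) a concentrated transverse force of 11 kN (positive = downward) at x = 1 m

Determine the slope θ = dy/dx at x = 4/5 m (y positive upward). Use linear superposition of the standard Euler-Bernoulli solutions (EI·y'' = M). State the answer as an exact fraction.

Load 1 — applied couple M₀=15 kN·m at a=3 m (b=L-a=1):
  θ_1 = (R_Ax²/2 - M_Ax)/EI  [x≤a] with R_A=135/32, M_A=75/16 = ((135/32)·(4/5)²/2 - (75/16)·(4/5))/2000 = -3/2500 rad
Load 2 — point force P=11 kN at a=1 m (b=L-a=3):
  θ_2 = -Pb²x(2aL-(3a+b)x)/(2L³EI)  [x≤a] = -11·3²·(4/5)·(2·1·4-(3·1+3)·(4/5))/(2·4³·2000) = -99/100000 rad
Superposition: θ = Σ θ_i = -219/100000 rad ≈ -0.002190 rad

θ(4/5) = -219/100000 rad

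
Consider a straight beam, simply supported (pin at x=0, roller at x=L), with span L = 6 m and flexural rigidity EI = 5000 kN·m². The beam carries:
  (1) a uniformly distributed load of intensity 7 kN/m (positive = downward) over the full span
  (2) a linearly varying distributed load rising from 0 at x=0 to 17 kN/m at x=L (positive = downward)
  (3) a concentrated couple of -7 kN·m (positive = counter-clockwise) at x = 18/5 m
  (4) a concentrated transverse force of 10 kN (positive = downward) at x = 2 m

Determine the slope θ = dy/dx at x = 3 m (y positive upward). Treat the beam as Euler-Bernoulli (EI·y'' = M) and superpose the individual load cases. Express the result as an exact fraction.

Load 1 — uniform load w=7 kN/m over full span:
  θ_1 = -w(L³-6Lx²+4x³)/(24EI) = -7·(6³-6·6·3²+4·3³)/(24·5000) = 0 rad
Load 2 — triangular load w₀=17 kN/m (0→w₀ over full span):
  θ_2 = -w₀(7L⁴-30L²x²+15x⁴)/(360LEI) = -17·(7·6⁴-30·6²·3²+15·3⁴)/(360·6·5000) = -357/400000 rad
Load 3 — applied couple M₀=-7 kN·m at a=18/5 m (b=L-a=12/5):
  θ_3 = (M₀x²/(2L)+C₁)/EI  [x≤a] with C₁=M₀(3b²-L²)/(6L)=91/25 = ((-7)·3²/(2·6)+(91/25))/5000 = -161/500000 rad
Load 4 — point force P=10 kN at a=2 m (b=L-a=4):
  θ_4 = -Pa(2L²-6Lx+3x²+a²)/(6LEI)  [x>a] = -10·2·(2·6²-6·6·3+3·3²+2²)/(6·6·5000) = 1/1800 rad
Superposition: θ = Σ θ_i = -11861/18000000 rad ≈ -0.000659 rad

θ(3) = -11861/18000000 rad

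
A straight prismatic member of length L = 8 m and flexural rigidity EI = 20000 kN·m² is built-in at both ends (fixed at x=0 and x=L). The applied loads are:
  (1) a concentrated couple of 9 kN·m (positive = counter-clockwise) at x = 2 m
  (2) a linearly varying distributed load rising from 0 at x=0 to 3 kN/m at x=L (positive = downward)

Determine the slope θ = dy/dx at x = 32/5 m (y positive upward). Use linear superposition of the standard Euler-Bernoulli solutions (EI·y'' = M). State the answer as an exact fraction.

θ(32/5) = 287/1562500 rad

Load 1 — applied couple M₀=9 kN·m at a=2 m (b=L-a=6):
  θ_1 = (R_Ax²/2 - M_Ax - M₀(x-a))/EI  [x>a] with R_A=81/64, M_A=-27/16 = ((81/64)·(32/5)²/2 - (-27/16)·(32/5) - 9·((32/5)-2))/20000 = -9/62500 rad
Load 2 — triangular load w₀=3 kN/m (0→w₀ over full span):
  θ_2 = -w₀(2x(L-x)(L-2x)(x+2L)+x²(L-x)²)/(120LEI) = -3·(2·(32/5)·(8-(32/5))·(8-2·(32/5))·((32/5)+2·8)+(32/5)²·(8-(32/5))²)/(120·8·20000) = 128/390625 rad
Superposition: θ = Σ θ_i = 287/1562500 rad ≈ 0.000184 rad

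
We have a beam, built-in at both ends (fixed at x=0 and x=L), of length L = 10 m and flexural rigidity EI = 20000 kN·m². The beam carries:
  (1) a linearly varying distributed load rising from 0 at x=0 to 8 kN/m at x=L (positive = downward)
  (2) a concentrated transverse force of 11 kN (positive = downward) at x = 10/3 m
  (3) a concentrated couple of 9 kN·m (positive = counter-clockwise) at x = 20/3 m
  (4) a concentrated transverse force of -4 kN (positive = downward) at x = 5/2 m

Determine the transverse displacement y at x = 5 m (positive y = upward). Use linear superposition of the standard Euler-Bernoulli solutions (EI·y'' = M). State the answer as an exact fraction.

y(5) = -1927/259200 m

Load 1 — triangular load w₀=8 kN/m (0→w₀ over full span):
  y_1 = -w₀x²(L-x)²(x+2L)/(120LEI) = -8·5²·(10-5)²·(5+2·10)/(120·10·20000) = -1/192 m
Load 2 — point force P=11 kN at a=10/3 m (b=L-a=20/3):
  y_2 = -Pa²(L-x)²(3bL-(3b+a)(L-x))/(6L³EI)  [x>a] = -11·(10/3)²·(10-5)²·(3·(20/3)·10-(3·(20/3)+(10/3))·(10-5))/(6·10³·20000) = -11/5184 m
Load 3 — applied couple M₀=9 kN·m at a=20/3 m (b=L-a=10/3):
  y_3 = (R_Ax³/6 - M_Ax²/2)/EI  [x≤a] with R_A=6/5, M_A=3 = ((6/5)·5³/6 - 3·5²/2)/20000 = -1/1600 m
Load 4 — point force P=-4 kN at a=5/2 m (b=L-a=15/2):
  y_4 = -Pa²(L-x)²(3bL-(3b+a)(L-x))/(6L³EI)  [x>a] = -(-4)·(5/2)²·(10-5)²·(3·(15/2)·10-(3·(15/2)+(5/2))·(10-5))/(6·10³·20000) = 1/1920 m
Superposition: y = Σ y_i = -1927/259200 m ≈ -0.007434 m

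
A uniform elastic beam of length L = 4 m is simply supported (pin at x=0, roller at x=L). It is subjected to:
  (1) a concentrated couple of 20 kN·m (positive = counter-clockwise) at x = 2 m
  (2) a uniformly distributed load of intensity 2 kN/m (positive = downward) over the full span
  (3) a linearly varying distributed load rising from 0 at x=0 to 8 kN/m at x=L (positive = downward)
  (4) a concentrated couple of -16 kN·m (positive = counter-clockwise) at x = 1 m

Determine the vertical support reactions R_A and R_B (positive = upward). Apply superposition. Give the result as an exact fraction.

R_A = 31/3 kN, R_B = 41/3 kN

Load 1 — applied couple M₀=20 kN·m at a=2 m (b=L-a=2):
  R_A = M₀/L = 20/4 = 5 kN
  R_B = -M₀/L = -20/4 = -5 kN
Load 2 — uniform load w=2 kN/m over full span:
  R_A = wL/2 = 2·4/2 = 4 kN
  R_B = wL/2 = 2·4/2 = 4 kN
Load 3 — triangular load w₀=8 kN/m (0→w₀ over full span):
  R_A = w₀L/6 = 8·4/6 = 16/3 kN
  R_B = w₀L/3 = 8·4/3 = 32/3 kN
Load 4 — applied couple M₀=-16 kN·m at a=1 m (b=L-a=3):
  R_A = M₀/L = (-16)/4 = -4 kN
  R_B = -M₀/L = -(-16)/4 = 4 kN
Superposition: R_A = 31/3 kN, R_B = 41/3 kN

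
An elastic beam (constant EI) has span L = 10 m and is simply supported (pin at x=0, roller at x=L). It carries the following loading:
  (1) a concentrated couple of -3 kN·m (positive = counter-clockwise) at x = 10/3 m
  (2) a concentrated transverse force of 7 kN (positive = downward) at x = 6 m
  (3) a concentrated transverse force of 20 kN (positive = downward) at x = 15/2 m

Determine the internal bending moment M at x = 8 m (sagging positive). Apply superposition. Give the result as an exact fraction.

Load 1 — applied couple M₀=-3 kN·m at a=10/3 m (b=L-a=20/3):
  M_1 = M₀x/L - M₀  [x>a] = (-3)·8/10 - (-3) = 3/5 kN·m
Load 2 — point force P=7 kN at a=6 m (b=L-a=4):
  M_2 = Pa(L-x)/L  [x>a] = 7·6·(10-8)/10 = 42/5 kN·m
Load 3 — point force P=20 kN at a=15/2 m (b=L-a=5/2):
  M_3 = Pa(L-x)/L  [x>a] = 20·(15/2)·(10-8)/10 = 30 kN·m
Superposition: M = Σ M_i = 39 kN·m ≈ 39.000000 kN·m

M(8) = 39 kN·m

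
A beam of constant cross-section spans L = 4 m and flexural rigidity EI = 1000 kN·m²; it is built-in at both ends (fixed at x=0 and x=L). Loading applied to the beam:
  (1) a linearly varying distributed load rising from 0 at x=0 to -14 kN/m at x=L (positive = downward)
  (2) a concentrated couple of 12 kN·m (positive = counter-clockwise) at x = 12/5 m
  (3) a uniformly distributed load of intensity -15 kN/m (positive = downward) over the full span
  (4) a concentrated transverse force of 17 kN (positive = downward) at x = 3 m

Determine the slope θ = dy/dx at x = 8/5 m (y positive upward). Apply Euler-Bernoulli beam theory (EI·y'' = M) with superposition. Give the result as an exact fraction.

Load 1 — triangular load w₀=-14 kN/m (0→w₀ over full span):
  θ_1 = -w₀(2x(L-x)(L-2x)(x+2L)+x²(L-x)²)/(120LEI) = -(-14)·(2·(8/5)·(4-(8/5))·(4-2·(8/5))·((8/5)+2·4)+(8/5)²·(4-(8/5))²)/(120·4·1000) = 168/78125 rad
Load 2 — applied couple M₀=12 kN·m at a=12/5 m (b=L-a=8/5):
  θ_2 = (R_Ax²/2 - M_Ax)/EI  [x≤a] with R_A=108/25, M_A=96/25 = ((108/25)·(8/5)²/2 - (96/25)·(8/5))/1000 = -48/78125 rad
Load 3 — uniform load w=-15 kN/m over full span:
  θ_3 = -wx(L-x)(L-2x)/(12EI) = -(-15)·(8/5)·(4-(8/5))·(4-2·(8/5))/(12·1000) = 12/3125 rad
Load 4 — point force P=17 kN at a=3 m (b=L-a=1):
  θ_4 = -Pb²x(2aL-(3a+b)x)/(2L³EI)  [x≤a] = -17·1²·(8/5)·(2·3·4-(3·3+1)·(8/5))/(2·4³·1000) = -17/10000 rad
Superposition: θ = Σ θ_i = 919/250000 rad ≈ 0.003676 rad

θ(8/5) = 919/250000 rad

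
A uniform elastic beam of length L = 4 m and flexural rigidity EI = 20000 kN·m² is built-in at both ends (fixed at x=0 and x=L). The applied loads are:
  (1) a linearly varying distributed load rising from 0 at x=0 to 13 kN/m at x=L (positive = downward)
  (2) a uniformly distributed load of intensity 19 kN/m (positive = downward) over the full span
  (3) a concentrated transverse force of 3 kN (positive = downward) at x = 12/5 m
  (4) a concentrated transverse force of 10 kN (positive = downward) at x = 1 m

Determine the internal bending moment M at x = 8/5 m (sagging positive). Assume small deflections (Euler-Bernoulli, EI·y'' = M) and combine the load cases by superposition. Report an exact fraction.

Load 1 — triangular load w₀=13 kN/m (0→w₀ over full span):
  M_1 = 3w₀Lx/20 - w₀L²/30 - w₀x³/(6L) = 3·13·4·(8/5)/20 - 13·4²/30 - 13·(8/5)³/(6·4) = 416/125 kN·m
Load 2 — uniform load w=19 kN/m over full span:
  M_2 = wLx/2 - wL²/12 - wx²/2 = 19·4·(8/5)/2 - 19·4²/12 - 19·(8/5)²/2 = 836/75 kN·m
Load 3 — point force P=3 kN at a=12/5 m (b=L-a=8/5):
  M_3 = Pb²(3a+b)x/L³ - Pab²/L²  [x≤a] = 3·(8/5)²·(3·(12/5)+(8/5))·(8/5)/4³ - 3·(12/5)·(8/5)²/4² = 336/625 kN·m
Load 4 — point force P=10 kN at a=1 m (b=L-a=3):
  M_4 = Pa²(a+3b)(L-x)/L³ - Pa²b/L²  [x>a] = 10·1²·(1+3·3)·(4-(8/5))/4³ - 10·1²·3/4² = 15/8 kN·m
Superposition: M = Σ M_i = 253309/15000 kN·m ≈ 16.887267 kN·m

M(8/5) = 253309/15000 kN·m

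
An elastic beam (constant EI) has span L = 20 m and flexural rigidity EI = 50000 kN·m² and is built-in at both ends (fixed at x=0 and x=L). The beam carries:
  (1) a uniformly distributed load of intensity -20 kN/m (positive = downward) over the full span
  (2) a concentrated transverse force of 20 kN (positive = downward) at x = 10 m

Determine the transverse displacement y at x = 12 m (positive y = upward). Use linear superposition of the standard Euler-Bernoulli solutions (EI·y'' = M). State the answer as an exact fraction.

y(12) = 52/375 m

Load 1 — uniform load w=-20 kN/m over full span:
  y_1 = -wx²(L-x)²/(24EI) = -(-20)·12²·(20-12)²/(24·50000) = 96/625 m
Load 2 — point force P=20 kN at a=10 m (b=L-a=10):
  y_2 = -Pa²(L-x)²(3bL-(3b+a)(L-x))/(6L³EI)  [x>a] = -20·10²·(20-12)²·(3·10·20-(3·10+10)·(20-12))/(6·20³·50000) = -28/1875 m
Superposition: y = Σ y_i = 52/375 m ≈ 0.138667 m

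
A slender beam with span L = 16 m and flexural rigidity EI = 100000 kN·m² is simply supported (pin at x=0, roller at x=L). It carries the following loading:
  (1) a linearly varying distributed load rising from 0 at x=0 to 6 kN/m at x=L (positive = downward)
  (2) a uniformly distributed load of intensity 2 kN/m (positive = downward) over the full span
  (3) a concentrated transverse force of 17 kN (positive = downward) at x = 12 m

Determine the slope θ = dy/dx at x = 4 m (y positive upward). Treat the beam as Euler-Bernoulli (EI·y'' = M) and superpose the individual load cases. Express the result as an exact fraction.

Load 1 — triangular load w₀=6 kN/m (0→w₀ over full span):
  θ_1 = -w₀(7L⁴-30L²x²+15x⁴)/(360LEI) = -6·(7·16⁴-30·16²·4²+15·4⁴)/(360·16·100000) = -1327/375000 rad
Load 2 — uniform load w=2 kN/m over full span:
  θ_2 = -w(L³-6Lx²+4x³)/(24EI) = -2·(16³-6·16·4²+4·4³)/(24·100000) = -22/9375 rad
Load 3 — point force P=17 kN at a=12 m (b=L-a=4):
  θ_3 = -Pb(L²-b²-3x²)/(6LEI)  [x≤a] = -17·4·(16²-4²-3·4²)/(6·16·100000) = -17/12500 rad
Superposition: θ = Σ θ_i = -2717/375000 rad ≈ -0.007245 rad

θ(4) = -2717/375000 rad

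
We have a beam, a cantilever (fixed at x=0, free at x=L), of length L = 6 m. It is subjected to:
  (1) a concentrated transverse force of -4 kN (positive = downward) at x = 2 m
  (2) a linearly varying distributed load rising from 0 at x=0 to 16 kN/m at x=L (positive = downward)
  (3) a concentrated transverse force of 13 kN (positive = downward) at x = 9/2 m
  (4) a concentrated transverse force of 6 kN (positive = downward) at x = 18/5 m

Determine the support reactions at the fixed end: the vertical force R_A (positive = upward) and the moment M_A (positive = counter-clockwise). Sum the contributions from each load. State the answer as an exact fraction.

R_A = 63 kN, M_A = 2641/10 kN·m

Load 1 — point force P=-4 kN at a=2 m (b=L-a=4):
  R_A = P = (-4) = -4 kN
  M_A = Pa = (-4)·2 = -8 kN·m
Load 2 — triangular load w₀=16 kN/m (0→w₀ over full span):
  R_A = w₀L/2 = 16·6/2 = 48 kN
  M_A = w₀L²/3 = 16·6²/3 = 192 kN·m
Load 3 — point force P=13 kN at a=9/2 m (b=L-a=3/2):
  R_A = P = 13 kN
  M_A = Pa = 13·(9/2) = 117/2 kN·m
Load 4 — point force P=6 kN at a=18/5 m (b=L-a=12/5):
  R_A = P = 6 kN
  M_A = Pa = 6·(18/5) = 108/5 kN·m
Superposition: R_A = 63 kN, M_A = 2641/10 kN·m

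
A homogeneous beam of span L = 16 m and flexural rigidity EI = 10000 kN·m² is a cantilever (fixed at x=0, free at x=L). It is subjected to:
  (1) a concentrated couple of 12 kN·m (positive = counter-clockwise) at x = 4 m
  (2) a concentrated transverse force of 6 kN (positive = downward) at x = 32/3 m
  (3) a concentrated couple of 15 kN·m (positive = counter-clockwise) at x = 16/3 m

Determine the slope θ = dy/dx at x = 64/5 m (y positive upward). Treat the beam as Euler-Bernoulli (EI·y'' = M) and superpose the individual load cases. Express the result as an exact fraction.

Load 1 — applied couple M₀=12 kN·m at a=4 m (b=L-a=12):
  θ_1 = M₀a/EI  [x>a] = 12·4/10000 = 3/625 rad
Load 2 — point force P=6 kN at a=32/3 m (b=L-a=16/3):
  θ_2 = -Pa²/(2EI)  [x>a] = -6·(32/3)²/(2·10000) = -64/1875 rad
Load 3 — applied couple M₀=15 kN·m at a=16/3 m (b=L-a=32/3):
  θ_3 = M₀a/EI  [x>a] = 15·(16/3)/10000 = 1/125 rad
Superposition: θ = Σ θ_i = -8/375 rad ≈ -0.021333 rad

θ(64/5) = -8/375 rad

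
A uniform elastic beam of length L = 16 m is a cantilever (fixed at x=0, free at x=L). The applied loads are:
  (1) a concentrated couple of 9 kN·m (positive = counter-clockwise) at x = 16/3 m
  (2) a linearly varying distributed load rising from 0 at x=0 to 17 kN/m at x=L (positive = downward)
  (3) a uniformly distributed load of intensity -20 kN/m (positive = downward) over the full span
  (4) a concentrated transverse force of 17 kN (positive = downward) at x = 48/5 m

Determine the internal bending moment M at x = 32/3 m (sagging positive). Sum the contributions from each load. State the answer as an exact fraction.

M(32/3) = 5632/81 kN·m

Load 1 — applied couple M₀=9 kN·m at a=16/3 m (b=L-a=32/3):
  M_1 = 0  [x>a] = 0 kN·m
Load 2 — triangular load w₀=17 kN/m (0→w₀ over full span):
  M_2 = w₀Lx/2 - w₀L²/3 - w₀x³/(6L) = 17·16·(32/3)/2 - 17·16²/3 - 17·(32/3)³/(6·16) = -17408/81 kN·m
Load 3 — uniform load w=-20 kN/m over full span:
  M_3 = -w(L-x)²/2 = -(-20)·(16-(32/3))²/2 = 2560/9 kN·m
Load 4 — point force P=17 kN at a=48/5 m (b=L-a=32/5):
  M_4 = 0  [x>a] = 0 kN·m
Superposition: M = Σ M_i = 5632/81 kN·m ≈ 69.530864 kN·m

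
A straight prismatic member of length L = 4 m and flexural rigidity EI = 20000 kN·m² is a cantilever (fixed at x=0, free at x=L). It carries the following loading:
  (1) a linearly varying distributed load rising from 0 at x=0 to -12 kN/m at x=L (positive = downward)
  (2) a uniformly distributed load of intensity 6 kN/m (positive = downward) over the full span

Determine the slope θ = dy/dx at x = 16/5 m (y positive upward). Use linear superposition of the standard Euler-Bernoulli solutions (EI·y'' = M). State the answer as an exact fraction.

θ(16/5) = 616/390625 rad

Load 1 — triangular load w₀=-12 kN/m (0→w₀ over full span):
  θ_1 = (w₀Lx²/4-w₀L²x/3-w₀x⁴/(24L))/EI = ((-12)·4·(16/5)²/4-(-12)·4²·(16/5)/3-(-12)·(16/5)⁴/(24·4))/20000 = 1856/390625 rad
Load 2 — uniform load w=6 kN/m over full span:
  θ_2 = -wx(x²-3Lx+3L²)/(6EI) = -6·(16/5)·((16/5)²-3·4·(16/5)+3·4²)/(6·20000) = -248/78125 rad
Superposition: θ = Σ θ_i = 616/390625 rad ≈ 0.001577 rad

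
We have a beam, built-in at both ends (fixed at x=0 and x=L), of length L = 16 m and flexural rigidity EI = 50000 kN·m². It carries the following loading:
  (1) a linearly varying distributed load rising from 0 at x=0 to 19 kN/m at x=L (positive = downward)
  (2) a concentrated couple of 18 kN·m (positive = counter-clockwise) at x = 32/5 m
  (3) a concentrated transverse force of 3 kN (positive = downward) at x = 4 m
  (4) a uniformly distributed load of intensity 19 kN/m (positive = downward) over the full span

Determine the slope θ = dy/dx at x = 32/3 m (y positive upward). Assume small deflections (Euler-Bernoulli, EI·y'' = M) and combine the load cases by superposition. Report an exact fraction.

θ(32/3) = 266629/18984375 rad

Load 1 — triangular load w₀=19 kN/m (0→w₀ over full span):
  θ_1 = -w₀(2x(L-x)(L-2x)(x+2L)+x²(L-x)²)/(120LEI) = -19·(2·(32/3)·(16-(32/3))·(16-2·(32/3))·((32/3)+2·16)+(32/3)²·(16-(32/3))²)/(120·16·50000) = 17024/3796875 rad
Load 2 — applied couple M₀=18 kN·m at a=32/5 m (b=L-a=48/5):
  θ_2 = (R_Ax²/2 - M_Ax - M₀(x-a))/EI  [x>a] with R_A=81/50, M_A=54/25 = ((81/50)·(32/3)²/2 - (54/25)·(32/3) - 18·((32/3)-(32/5)))/50000 = -12/78125 rad
Load 3 — point force P=3 kN at a=4 m (b=L-a=12):
  θ_3 = Pa²(L-x)(2bL-(3b+a)(L-x))/(2L³EI)  [x>a] = 3·4²·(16-(32/3))·(2·12·16-(3·12+4)·(16-(32/3)))/(2·16³·50000) = 1/9375 rad
Load 4 — uniform load w=19 kN/m over full span:
  θ_4 = -wx(L-x)(L-2x)/(12EI) = -19·(32/3)·(16-(32/3))·(16-2·(32/3))/(12·50000) = 2432/253125 rad
Superposition: θ = Σ θ_i = 266629/18984375 rad ≈ 0.014045 rad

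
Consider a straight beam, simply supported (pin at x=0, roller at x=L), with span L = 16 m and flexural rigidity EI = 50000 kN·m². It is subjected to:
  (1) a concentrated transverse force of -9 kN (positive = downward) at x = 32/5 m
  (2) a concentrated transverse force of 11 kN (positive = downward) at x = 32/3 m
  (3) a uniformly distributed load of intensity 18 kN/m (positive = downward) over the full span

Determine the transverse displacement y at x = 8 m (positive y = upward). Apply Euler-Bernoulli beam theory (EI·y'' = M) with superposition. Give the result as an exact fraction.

y(8) = -9767216/31640625 m

Load 1 — point force P=-9 kN at a=32/5 m (b=L-a=48/5):
  y_1 = -Pa(L-x)(2Lx-a²-x²)/(6LEI)  [x>a] = -(-9)·(32/5)·(16-8)·(2·16·8-(32/5)²-8²)/(6·16·50000) = 5664/390625 m
Load 2 — point force P=11 kN at a=32/3 m (b=L-a=16/3):
  y_2 = -Pbx(L²-b²-x²)/(6LEI)  [x≤a] = -11·(16/3)·8·(16²-(16/3)²-8²)/(6·16·50000) = -4048/253125 m
Load 3 — uniform load w=18 kN/m over full span:
  y_3 = -wx(L³-2Lx²+x³)/(24EI) = -18·8·(16³-2·16·8²+8³)/(24·50000) = -192/625 m
Superposition: y = Σ y_i = -9767216/31640625 m ≈ -0.308692 m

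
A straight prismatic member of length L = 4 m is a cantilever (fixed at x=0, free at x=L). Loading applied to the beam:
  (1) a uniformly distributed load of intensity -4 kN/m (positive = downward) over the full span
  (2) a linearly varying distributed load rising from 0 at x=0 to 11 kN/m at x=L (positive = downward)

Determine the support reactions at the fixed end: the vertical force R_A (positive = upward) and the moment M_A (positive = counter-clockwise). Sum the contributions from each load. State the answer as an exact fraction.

R_A = 6 kN, M_A = 80/3 kN·m

Load 1 — uniform load w=-4 kN/m over full span:
  R_A = wL = (-4)·4 = -16 kN
  M_A = wL²/2 = (-4)·4²/2 = -32 kN·m
Load 2 — triangular load w₀=11 kN/m (0→w₀ over full span):
  R_A = w₀L/2 = 11·4/2 = 22 kN
  M_A = w₀L²/3 = 11·4²/3 = 176/3 kN·m
Superposition: R_A = 6 kN, M_A = 80/3 kN·m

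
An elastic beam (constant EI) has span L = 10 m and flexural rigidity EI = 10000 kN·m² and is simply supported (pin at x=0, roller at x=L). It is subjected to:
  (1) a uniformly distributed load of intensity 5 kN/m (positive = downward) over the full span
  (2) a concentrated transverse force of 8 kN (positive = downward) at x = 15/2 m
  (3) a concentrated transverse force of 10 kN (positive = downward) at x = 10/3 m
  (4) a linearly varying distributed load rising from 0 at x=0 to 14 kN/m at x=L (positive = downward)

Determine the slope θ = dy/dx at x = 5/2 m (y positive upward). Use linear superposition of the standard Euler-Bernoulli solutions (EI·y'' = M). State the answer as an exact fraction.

Load 1 — uniform load w=5 kN/m over full span:
  θ_1 = -w(L³-6Lx²+4x³)/(24EI) = -5·(10³-6·10·(5/2)²+4·(5/2)³)/(24·10000) = -11/768 rad
Load 2 — point force P=8 kN at a=15/2 m (b=L-a=5/2):
  θ_2 = -Pb(L²-b²-3x²)/(6LEI)  [x≤a] = -8·(5/2)·(10²-(5/2)²-3·(5/2)²)/(6·10·10000) = -1/400 rad
Load 3 — point force P=10 kN at a=10/3 m (b=L-a=20/3):
  θ_3 = -Pb(L²-b²-3x²)/(6LEI)  [x≤a] = -10·(20/3)·(10²-(20/3)²-3·(5/2)²)/(6·10·10000) = -53/12960 rad
Load 4 — triangular load w₀=14 kN/m (0→w₀ over full span):
  θ_4 = -w₀(7L⁴-30L²x²+15x⁴)/(360LEI) = -14·(7·10⁴-30·10²·(5/2)²+15·(5/2)⁴)/(360·10·10000) = -9289/460800 rad
Superposition: θ = Σ θ_i = -170329/4147200 rad ≈ -0.041071 rad

θ(5/2) = -170329/4147200 rad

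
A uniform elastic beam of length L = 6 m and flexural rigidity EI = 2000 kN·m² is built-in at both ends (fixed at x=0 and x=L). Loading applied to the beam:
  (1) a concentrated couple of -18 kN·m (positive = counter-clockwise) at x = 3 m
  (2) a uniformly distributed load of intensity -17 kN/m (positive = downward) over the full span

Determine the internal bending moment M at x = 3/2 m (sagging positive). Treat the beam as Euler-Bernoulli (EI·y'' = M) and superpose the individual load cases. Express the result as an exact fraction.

Load 1 — applied couple M₀=-18 kN·m at a=3 m (b=L-a=3):
  M_1 = R_Ax - M_A  [x≤a] with R_A=-9/2, M_A=-9/2 = (-9/2)·(3/2) - (-9/2) = -9/4 kN·m
Load 2 — uniform load w=-17 kN/m over full span:
  M_2 = wLx/2 - wL²/12 - wx²/2 = (-17)·6·(3/2)/2 - (-17)·6²/12 - (-17)·(3/2)²/2 = -51/8 kN·m
Superposition: M = Σ M_i = -69/8 kN·m ≈ -8.625000 kN·m

M(3/2) = -69/8 kN·m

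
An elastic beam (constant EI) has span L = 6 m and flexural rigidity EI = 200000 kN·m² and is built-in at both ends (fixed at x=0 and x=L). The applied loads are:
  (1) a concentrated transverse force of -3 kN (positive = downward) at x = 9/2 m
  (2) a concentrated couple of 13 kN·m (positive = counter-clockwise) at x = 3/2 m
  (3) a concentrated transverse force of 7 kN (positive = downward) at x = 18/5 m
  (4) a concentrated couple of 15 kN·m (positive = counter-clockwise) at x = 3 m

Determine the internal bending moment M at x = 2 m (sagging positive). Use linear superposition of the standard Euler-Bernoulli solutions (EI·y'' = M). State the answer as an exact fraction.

Load 1 — point force P=-3 kN at a=9/2 m (b=L-a=3/2):
  M_1 = Pb²(3a+b)x/L³ - Pab²/L²  [x≤a] = (-3)·(3/2)²·(3·(9/2)+(3/2))·2/6³ - (-3)·(9/2)·(3/2)²/6² = -3/32 kN·m
Load 2 — applied couple M₀=13 kN·m at a=3/2 m (b=L-a=9/2):
  M_2 = R_Ax - M_A - M₀  [x>a] with R_A=39/16, M_A=-39/16 = (39/16)·2 - (-39/16) - 13 = -91/16 kN·m
Load 3 — point force P=7 kN at a=18/5 m (b=L-a=12/5):
  M_3 = Pb²(3a+b)x/L³ - Pab²/L²  [x≤a] = 7·(12/5)²·(3·(18/5)+(12/5))·2/6³ - 7·(18/5)·(12/5)²/6² = 112/125 kN·m
Load 4 — applied couple M₀=15 kN·m at a=3 m (b=L-a=3):
  M_4 = R_Ax - M_A  [x≤a] with R_A=15/4, M_A=15/4 = (15/4)·2 - (15/4) = 15/4 kN·m
Superposition: M = Σ M_i = -4541/4000 kN·m ≈ -1.135250 kN·m

M(2) = -4541/4000 kN·m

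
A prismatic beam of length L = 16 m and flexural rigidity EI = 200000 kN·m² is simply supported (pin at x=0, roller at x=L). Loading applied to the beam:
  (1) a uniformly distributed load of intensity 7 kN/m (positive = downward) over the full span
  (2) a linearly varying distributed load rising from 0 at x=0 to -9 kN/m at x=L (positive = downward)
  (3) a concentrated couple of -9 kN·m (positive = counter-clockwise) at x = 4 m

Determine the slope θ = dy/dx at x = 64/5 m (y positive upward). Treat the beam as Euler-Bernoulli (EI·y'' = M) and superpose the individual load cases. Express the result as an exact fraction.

θ(64/5) = 428327/250000000 rad

Load 1 — uniform load w=7 kN/m over full span:
  θ_1 = -w(L³-6Lx²+4x³)/(24EI) = -7·(16³-6·16·(64/5)²+4·(64/5)³)/(24·200000) = 1848/390625 rad
Load 2 — triangular load w₀=-9 kN/m (0→w₀ over full span):
  θ_2 = -w₀(7L⁴-30L²x²+15x⁴)/(360LEI) = -(-9)·(7·16⁴-30·16²·(64/5)²+15·(64/5)⁴)/(360·16·200000) = -6056/1953125 rad
Load 3 — applied couple M₀=-9 kN·m at a=4 m (b=L-a=12):
  θ_3 = (M₀x²/(2L)-M₀(x-a)+C₁)/EI  [x>a] with C₁=M₀(3b²-L²)/(6L)=-33/2 = ((-9)·(64/5)²/(2·16)-(-9)·((64/5)-4)+(-33/2))/200000 = 831/10000000 rad
Superposition: θ = Σ θ_i = 428327/250000000 rad ≈ 0.001713 rad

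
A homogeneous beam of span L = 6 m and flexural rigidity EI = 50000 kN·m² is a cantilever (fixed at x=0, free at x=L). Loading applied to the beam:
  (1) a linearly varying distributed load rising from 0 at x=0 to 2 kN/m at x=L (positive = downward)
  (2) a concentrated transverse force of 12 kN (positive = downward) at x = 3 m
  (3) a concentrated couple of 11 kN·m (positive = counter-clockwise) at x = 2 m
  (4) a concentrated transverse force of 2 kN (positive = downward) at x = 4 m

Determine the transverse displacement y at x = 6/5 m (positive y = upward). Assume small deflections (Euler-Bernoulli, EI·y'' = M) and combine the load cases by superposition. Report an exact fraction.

Load 1 — triangular load w₀=2 kN/m (0→w₀ over full span):
  y_1 = (w₀Lx³/12-w₀L²x²/6-w₀x⁵/(120L))/EI = (2·6·(6/5)³/12-2·6²·(6/5)²/6-2·(6/5)⁵/(120·6))/50000 = -60777/195312500 m
Load 2 — point force P=12 kN at a=3 m (b=L-a=3):
  y_2 = -Px²(3a-x)/(6EI)  [x≤a] = -12·(6/5)²·(3·3-(6/5))/(6·50000) = -351/781250 m
Load 3 — applied couple M₀=11 kN·m at a=2 m (b=L-a=4):
  y_3 = M₀x²/(2EI)  [x≤a] = 11·(6/5)²/(2·50000) = 99/625000 m
Load 4 — point force P=2 kN at a=4 m (b=L-a=2):
  y_4 = -Px²(3a-x)/(6EI)  [x≤a] = -2·(6/5)²·(3·4-(6/5))/(6·50000) = -81/781250 m
Superposition: y = Σ y_i = -275679/390625000 m ≈ -0.000706 m

y(6/5) = -275679/390625000 m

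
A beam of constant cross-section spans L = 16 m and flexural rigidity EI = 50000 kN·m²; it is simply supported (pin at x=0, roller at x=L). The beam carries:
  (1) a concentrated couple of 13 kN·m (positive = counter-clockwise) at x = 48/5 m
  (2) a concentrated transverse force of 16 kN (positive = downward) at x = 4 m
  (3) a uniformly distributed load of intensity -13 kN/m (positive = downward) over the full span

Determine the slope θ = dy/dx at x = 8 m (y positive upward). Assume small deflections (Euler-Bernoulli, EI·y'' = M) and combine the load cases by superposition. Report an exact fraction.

θ(8) = 1499/1875000 rad

Load 1 — applied couple M₀=13 kN·m at a=48/5 m (b=L-a=32/5):
  θ_1 = (M₀x²/(2L)+C₁)/EI  [x≤a] with C₁=M₀(3b²-L²)/(6L)=-1352/75 = (13·8²/(2·16)+(-1352/75))/50000 = 299/1875000 rad
Load 2 — point force P=16 kN at a=4 m (b=L-a=12):
  θ_2 = -Pa(2L²-6Lx+3x²+a²)/(6LEI)  [x>a] = -16·4·(2·16²-6·16·8+3·8²+4²)/(6·16·50000) = 2/3125 rad
Load 3 — uniform load w=-13 kN/m over full span:
  θ_3 = -w(L³-6Lx²+4x³)/(24EI) = -(-13)·(16³-6·16·8²+4·8³)/(24·50000) = 0 rad
Superposition: θ = Σ θ_i = 1499/1875000 rad ≈ 0.000799 rad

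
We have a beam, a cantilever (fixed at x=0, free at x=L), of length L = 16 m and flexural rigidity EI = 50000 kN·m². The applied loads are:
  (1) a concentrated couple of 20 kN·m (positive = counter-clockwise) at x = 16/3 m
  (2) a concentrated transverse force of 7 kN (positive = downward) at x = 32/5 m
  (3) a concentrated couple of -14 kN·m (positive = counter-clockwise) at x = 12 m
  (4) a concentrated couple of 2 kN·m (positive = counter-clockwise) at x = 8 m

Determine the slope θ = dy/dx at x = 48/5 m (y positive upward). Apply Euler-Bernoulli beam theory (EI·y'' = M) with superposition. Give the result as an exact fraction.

θ(48/5) = -727/234375 rad

Load 1 — applied couple M₀=20 kN·m at a=16/3 m (b=L-a=32/3):
  θ_1 = M₀a/EI  [x>a] = 20·(16/3)/50000 = 4/1875 rad
Load 2 — point force P=7 kN at a=32/5 m (b=L-a=48/5):
  θ_2 = -Pa²/(2EI)  [x>a] = -7·(32/5)²/(2·50000) = -224/78125 rad
Load 3 — applied couple M₀=-14 kN·m at a=12 m (b=L-a=4):
  θ_3 = M₀x/EI  [x≤a] = (-14)·(48/5)/50000 = -42/15625 rad
Load 4 — applied couple M₀=2 kN·m at a=8 m (b=L-a=8):
  θ_4 = M₀a/EI  [x>a] = 2·8/50000 = 1/3125 rad
Superposition: θ = Σ θ_i = -727/234375 rad ≈ -0.003102 rad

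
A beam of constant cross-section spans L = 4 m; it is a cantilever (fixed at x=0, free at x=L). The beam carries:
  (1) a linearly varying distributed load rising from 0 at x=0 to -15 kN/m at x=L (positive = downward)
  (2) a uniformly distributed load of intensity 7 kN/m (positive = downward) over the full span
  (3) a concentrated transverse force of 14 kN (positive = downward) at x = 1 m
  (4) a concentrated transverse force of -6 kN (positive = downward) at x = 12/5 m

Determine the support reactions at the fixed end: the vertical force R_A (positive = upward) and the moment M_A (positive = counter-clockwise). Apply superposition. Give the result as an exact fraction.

R_A = 6 kN, M_A = -122/5 kN·m

Load 1 — triangular load w₀=-15 kN/m (0→w₀ over full span):
  R_A = w₀L/2 = (-15)·4/2 = -30 kN
  M_A = w₀L²/3 = (-15)·4²/3 = -80 kN·m
Load 2 — uniform load w=7 kN/m over full span:
  R_A = wL = 7·4 = 28 kN
  M_A = wL²/2 = 7·4²/2 = 56 kN·m
Load 3 — point force P=14 kN at a=1 m (b=L-a=3):
  R_A = P = 14 kN
  M_A = Pa = 14·1 = 14 kN·m
Load 4 — point force P=-6 kN at a=12/5 m (b=L-a=8/5):
  R_A = P = (-6) = -6 kN
  M_A = Pa = (-6)·(12/5) = -72/5 kN·m
Superposition: R_A = 6 kN, M_A = -122/5 kN·m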